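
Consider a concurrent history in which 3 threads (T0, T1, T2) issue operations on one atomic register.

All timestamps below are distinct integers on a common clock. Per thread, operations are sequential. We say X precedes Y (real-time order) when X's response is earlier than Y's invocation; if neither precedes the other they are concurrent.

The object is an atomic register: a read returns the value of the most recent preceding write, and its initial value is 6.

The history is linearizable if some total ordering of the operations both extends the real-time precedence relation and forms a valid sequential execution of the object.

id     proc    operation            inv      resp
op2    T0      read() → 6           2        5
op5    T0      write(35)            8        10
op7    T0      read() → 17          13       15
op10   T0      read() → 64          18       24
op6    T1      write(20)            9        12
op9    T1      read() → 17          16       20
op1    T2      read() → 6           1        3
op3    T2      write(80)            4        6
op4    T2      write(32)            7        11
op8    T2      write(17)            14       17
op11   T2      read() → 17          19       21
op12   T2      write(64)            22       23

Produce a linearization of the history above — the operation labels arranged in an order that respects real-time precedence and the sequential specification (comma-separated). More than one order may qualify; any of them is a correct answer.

after step 1 (op1 read() → 6): value 6
after step 2 (op2 read() → 6): value 6
after step 3 (op3 write(80)): value 80
after step 4 (op4 write(32)): value 32
after step 5 (op5 write(35)): value 35
after step 6 (op6 write(20)): value 20
after step 7 (op8 write(17)): value 17
after step 8 (op7 read() → 17): value 17
after step 9 (op9 read() → 17): value 17
after step 10 (op11 read() → 17): value 17
after step 11 (op12 write(64)): value 64
after step 12 (op10 read() → 64): value 64

op1, op2, op3, op4, op5, op6, op8, op7, op9, op11, op12, op10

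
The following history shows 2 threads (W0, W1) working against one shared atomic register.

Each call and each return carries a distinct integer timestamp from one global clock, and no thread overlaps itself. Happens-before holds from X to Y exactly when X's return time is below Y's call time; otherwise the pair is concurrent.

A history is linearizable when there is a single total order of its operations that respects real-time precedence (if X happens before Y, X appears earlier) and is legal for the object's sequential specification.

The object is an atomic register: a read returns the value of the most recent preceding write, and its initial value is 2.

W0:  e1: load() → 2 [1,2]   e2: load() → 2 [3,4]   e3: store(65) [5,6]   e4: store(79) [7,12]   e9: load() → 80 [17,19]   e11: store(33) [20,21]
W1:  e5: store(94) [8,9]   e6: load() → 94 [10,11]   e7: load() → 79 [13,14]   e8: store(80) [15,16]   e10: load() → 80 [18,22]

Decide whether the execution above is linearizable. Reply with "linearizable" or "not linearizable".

witness order: e1, e2, e3, e5, e6, e4, e7, e8, e9, e10, e11
step 1: e1 load() → 2 — value 2
step 2: e2 load() → 2 — value 2
step 3: e3 store(65) — value 65
step 4: e5 store(94) — value 94
step 5: e6 load() → 94 — value 94
step 6: e4 store(79) — value 79
step 7: e7 load() → 79 — value 79
step 8: e8 store(80) — value 80
step 9: e9 load() → 80 — value 80
step 10: e10 load() → 80 — value 80
step 11: e11 store(33) — value 33

linearizable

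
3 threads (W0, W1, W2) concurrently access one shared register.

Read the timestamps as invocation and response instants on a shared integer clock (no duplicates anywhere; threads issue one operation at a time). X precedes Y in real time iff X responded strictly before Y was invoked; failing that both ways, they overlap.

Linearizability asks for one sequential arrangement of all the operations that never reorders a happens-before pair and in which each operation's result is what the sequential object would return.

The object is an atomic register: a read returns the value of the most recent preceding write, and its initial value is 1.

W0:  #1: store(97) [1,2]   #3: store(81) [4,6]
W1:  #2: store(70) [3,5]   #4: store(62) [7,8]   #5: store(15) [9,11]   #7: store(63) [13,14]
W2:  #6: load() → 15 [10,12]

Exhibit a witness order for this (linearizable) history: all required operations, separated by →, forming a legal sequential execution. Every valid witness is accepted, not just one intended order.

#1 → #2 → #3 → #4 → #5 → #6 → #7

1. #1 store(97), leaving value 97
2. #2 store(70), leaving value 70
3. #3 store(81), leaving value 81
4. #4 store(62), leaving value 62
5. #5 store(15), leaving value 15
6. #6 load() → 15, leaving value 15
7. #7 store(63), leaving value 63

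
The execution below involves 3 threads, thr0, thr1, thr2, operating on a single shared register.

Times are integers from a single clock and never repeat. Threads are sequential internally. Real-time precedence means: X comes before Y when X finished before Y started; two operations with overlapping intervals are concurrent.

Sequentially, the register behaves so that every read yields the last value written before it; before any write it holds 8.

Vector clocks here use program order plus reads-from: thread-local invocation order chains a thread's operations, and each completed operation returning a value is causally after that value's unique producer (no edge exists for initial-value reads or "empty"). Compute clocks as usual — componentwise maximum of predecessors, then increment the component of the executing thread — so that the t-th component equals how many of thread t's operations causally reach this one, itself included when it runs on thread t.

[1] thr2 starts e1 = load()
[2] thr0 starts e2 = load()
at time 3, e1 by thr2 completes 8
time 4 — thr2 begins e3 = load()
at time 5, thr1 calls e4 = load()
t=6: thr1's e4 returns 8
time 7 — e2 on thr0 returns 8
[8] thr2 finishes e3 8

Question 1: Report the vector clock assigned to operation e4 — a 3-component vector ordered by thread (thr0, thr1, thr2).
(0, 1, 0)

e1, invoked 1, has no incoming edges; only thr2's bump applies → (0, 0, 1)
e4, invoked 5, has no incoming edges; only thr1's bump applies → (0, 1, 0)
e2, invoked 2, has no incoming edges; only thr0's bump applies → (1, 0, 0)
e3, invoked 4, takes VC(e1)=(0, 0, 1) under max, adds 1 for thr2 → (0, 0, 2)
target: VC(e4) = (0, 1, 0)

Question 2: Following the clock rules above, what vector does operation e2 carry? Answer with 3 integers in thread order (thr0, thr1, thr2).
(1, 0, 0)

VC(e1, invoked at 1): no causal predecessors; +1 on thr2 → (0, 0, 1)
VC(e4, invoked at 5): no causal predecessors; +1 on thr1 → (0, 1, 0)
VC(e2, invoked at 2): no causal predecessors; +1 on thr0 → (1, 0, 0)
from VC(e1)=(0, 0, 1), e3 (invoked 4) maxes components and bumps thr2 → (0, 0, 2)
target: VC(e2) = (1, 0, 0)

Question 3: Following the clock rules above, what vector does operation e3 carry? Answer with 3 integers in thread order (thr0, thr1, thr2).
(0, 0, 2)

no predecessors for e1 (invoked 1): thr2 increments from zero → (0, 0, 1)
no predecessors for e4 (invoked 5): thr1 increments from zero → (0, 1, 0)
no predecessors for e2 (invoked 2): thr0 increments from zero → (1, 0, 0)
invoked at 4, e3 merges VC(e1)=(0, 0, 1) and bumps thr2's slot → (0, 0, 2)
target: VC(e3) = (0, 0, 2)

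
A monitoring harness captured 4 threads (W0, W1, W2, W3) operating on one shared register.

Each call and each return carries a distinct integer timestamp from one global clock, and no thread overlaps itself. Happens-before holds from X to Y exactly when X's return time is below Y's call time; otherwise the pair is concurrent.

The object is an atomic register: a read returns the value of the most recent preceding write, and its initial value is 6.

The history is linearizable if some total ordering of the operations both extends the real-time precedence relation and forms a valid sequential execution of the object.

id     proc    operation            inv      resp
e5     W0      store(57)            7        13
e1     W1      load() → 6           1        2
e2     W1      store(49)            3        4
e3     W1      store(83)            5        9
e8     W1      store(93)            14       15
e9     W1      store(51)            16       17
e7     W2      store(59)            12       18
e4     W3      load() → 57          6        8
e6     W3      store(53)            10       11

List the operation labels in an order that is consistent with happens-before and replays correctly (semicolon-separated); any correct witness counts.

after step 1 (e1 load() → 6): value 6
after step 2 (e2 store(49)): value 49
after step 3 (e3 store(83)): value 83
after step 4 (e5 store(57)): value 57
after step 5 (e4 load() → 57): value 57
after step 6 (e6 store(53)): value 53
after step 7 (e7 store(59)): value 59
after step 8 (e8 store(93)): value 93
after step 9 (e9 store(51)): value 51

e1; e2; e3; e5; e4; e6; e7; e8; e9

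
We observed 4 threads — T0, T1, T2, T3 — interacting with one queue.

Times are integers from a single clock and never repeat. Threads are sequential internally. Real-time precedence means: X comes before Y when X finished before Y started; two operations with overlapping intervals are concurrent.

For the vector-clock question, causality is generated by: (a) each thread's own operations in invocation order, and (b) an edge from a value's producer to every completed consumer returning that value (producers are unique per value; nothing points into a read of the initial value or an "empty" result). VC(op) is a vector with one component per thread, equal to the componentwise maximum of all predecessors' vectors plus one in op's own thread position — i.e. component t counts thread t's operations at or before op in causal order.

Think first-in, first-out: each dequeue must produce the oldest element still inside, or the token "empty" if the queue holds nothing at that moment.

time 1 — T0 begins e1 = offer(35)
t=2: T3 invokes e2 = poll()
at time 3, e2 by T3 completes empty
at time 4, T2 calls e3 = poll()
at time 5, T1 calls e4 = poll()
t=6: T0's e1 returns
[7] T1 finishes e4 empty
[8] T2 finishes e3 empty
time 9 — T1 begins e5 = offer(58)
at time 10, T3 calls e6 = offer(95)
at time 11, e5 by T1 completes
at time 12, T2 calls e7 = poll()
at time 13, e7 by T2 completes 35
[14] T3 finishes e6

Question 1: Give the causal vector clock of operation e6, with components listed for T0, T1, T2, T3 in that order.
e2 (invocation 2): nothing precedes it; T3's component alone gives (0, 0, 0, 1)
e3 (invocation 4): nothing precedes it; T2's component alone gives (0, 0, 1, 0)
e4 (invocation 5): nothing precedes it; T1's component alone gives (0, 1, 0, 0)
e1 (invocation 1): nothing precedes it; T0's component alone gives (1, 0, 0, 0)
from VC(e2)=(0, 0, 0, 1), e6 (invoked 10) maxes components and bumps T3 → (0, 0, 0, 2)
from VC(e4)=(0, 1, 0, 0), e5 (invoked 9) maxes components and bumps T1 → (0, 2, 0, 0)
from VC(e1)=(1, 0, 0, 0), VC(e3)=(0, 0, 1, 0), e7 (invoked 12) maxes components and bumps T2 → (1, 0, 2, 0)
target: VC(e6) = (0, 0, 0, 2)

(0, 0, 0, 2)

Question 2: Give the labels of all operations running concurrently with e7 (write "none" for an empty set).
e7 spans [12,13]; an op avoiding the whole window 12..13 is ordered, any other is concurrent
e1 [1,6]: before
e2 [2,3]: before
e3 [4,8]: before
e4 [5,7]: before
e5 [9,11]: before
e6 [10,14]: concurrent

e6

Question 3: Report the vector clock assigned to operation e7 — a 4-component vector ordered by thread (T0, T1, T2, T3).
VC(e2, invoked at 2): no causal predecessors; +1 on T3 → (0, 0, 0, 1)
VC(e3, invoked at 4): no causal predecessors; +1 on T2 → (0, 0, 1, 0)
VC(e4, invoked at 5): no causal predecessors; +1 on T1 → (0, 1, 0, 0)
VC(e1, invoked at 1): no causal predecessors; +1 on T0 → (1, 0, 0, 0)
e6 (invocation 10): componentwise max over VC(e2)=(0, 0, 0, 1), +1 at T3, giving (0, 0, 0, 2)
e5 (invocation 9): componentwise max over VC(e4)=(0, 1, 0, 0), +1 at T1, giving (0, 2, 0, 0)
e7 (invocation 12): componentwise max over VC(e1)=(1, 0, 0, 0), VC(e3)=(0, 0, 1, 0), +1 at T2, giving (1, 0, 2, 0)
target: VC(e7) = (1, 0, 2, 0)

(1, 0, 2, 0)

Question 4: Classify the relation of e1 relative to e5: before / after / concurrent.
e1 spans [1,6], e5 spans [9,11]
resp(e1)=6 < inv(e5)=9

before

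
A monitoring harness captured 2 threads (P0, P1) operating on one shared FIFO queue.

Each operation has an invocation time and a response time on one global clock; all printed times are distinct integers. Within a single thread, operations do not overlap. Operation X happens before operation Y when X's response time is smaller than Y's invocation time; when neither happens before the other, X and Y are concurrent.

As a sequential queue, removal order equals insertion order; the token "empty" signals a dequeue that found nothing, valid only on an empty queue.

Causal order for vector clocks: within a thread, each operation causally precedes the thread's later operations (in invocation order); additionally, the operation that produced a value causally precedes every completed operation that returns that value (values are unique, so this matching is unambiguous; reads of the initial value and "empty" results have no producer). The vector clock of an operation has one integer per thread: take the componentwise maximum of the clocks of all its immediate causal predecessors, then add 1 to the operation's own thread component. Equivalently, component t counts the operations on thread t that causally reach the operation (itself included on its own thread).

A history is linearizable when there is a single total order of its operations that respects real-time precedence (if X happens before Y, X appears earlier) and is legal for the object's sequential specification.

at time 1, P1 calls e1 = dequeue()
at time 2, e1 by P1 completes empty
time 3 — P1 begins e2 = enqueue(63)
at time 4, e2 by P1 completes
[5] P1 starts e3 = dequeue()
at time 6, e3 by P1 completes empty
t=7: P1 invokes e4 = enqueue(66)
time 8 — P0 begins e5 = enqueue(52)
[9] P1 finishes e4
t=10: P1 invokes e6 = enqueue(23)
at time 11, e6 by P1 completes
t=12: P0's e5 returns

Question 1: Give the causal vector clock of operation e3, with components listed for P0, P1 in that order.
(0, 3)

e1 (invocation 1): nothing precedes it; P1's component alone gives (0, 1)
e5 (invocation 8): nothing precedes it; P0's component alone gives (1, 0)
VC(e2, invoked at 3): max of VC(e1)=(0, 1), then +1 on thread P1 → (0, 2)
VC(e3, invoked at 5): max of VC(e2)=(0, 2), then +1 on thread P1 → (0, 3)
VC(e4, invoked at 7): max of VC(e3)=(0, 3), then +1 on thread P1 → (0, 4)
VC(e6, invoked at 10): max of VC(e4)=(0, 4), then +1 on thread P1 → (0, 5)
target: VC(e3) = (0, 3)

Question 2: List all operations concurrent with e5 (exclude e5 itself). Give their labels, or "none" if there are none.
e4, e6

e5 spans [8,12]; an op avoiding the whole window 8..12 is ordered, any other is concurrent
e1 [1,2]: before
e2 [3,4]: before
e3 [5,6]: before
e4 [7,9]: concurrent
e6 [10,11]: concurrent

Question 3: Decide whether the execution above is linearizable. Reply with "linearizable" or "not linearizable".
not linearizable

through event 5 a valid linearization exists; event 6 (e3 responding at time 6) ends that
the completed operations (3 total) allow one real-time order; the FIFO queue replay rejects it
one such order, e1, e2, e3, breaks at step 3 where e3 dequeue() → empty is illegal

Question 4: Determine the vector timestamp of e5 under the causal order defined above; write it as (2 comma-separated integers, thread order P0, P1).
(1, 0)

no predecessors for e1 (invoked 1): P1 increments from zero → (0, 1)
no predecessors for e5 (invoked 8): P0 increments from zero → (1, 0)
invoked at 3, e2 merges VC(e1)=(0, 1) and bumps P1's slot → (0, 2)
invoked at 5, e3 merges VC(e2)=(0, 2) and bumps P1's slot → (0, 3)
invoked at 7, e4 merges VC(e3)=(0, 3) and bumps P1's slot → (0, 4)
invoked at 10, e6 merges VC(e4)=(0, 4) and bumps P1's slot → (0, 5)
target: VC(e5) = (1, 0)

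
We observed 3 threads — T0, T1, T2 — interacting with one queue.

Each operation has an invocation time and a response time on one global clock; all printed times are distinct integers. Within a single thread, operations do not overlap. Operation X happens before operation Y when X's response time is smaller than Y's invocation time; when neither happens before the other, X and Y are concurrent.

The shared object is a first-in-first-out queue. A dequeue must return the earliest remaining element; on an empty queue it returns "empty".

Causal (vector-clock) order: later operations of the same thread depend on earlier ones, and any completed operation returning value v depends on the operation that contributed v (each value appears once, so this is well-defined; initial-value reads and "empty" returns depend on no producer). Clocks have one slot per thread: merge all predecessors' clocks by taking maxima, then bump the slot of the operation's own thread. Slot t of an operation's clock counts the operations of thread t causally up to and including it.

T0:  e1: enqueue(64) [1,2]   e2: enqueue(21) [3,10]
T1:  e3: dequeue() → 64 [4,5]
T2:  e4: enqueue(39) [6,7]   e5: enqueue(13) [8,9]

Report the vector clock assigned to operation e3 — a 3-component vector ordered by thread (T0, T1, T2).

(1, 1, 0)

VC(e4, invoked at 6): no causal predecessors; +1 on T2 → (0, 0, 1)
VC(e1, invoked at 1): no causal predecessors; +1 on T0 → (1, 0, 0)
VC(e5, invoked at 8): max of VC(e4)=(0, 0, 1), then +1 on thread T2 → (0, 0, 2)
VC(e3, invoked at 4): max of VC(e1)=(1, 0, 0), then +1 on thread T1 → (1, 1, 0)
VC(e2, invoked at 3): max of VC(e1)=(1, 0, 0), then +1 on thread T0 → (2, 0, 0)
target: VC(e3) = (1, 1, 0)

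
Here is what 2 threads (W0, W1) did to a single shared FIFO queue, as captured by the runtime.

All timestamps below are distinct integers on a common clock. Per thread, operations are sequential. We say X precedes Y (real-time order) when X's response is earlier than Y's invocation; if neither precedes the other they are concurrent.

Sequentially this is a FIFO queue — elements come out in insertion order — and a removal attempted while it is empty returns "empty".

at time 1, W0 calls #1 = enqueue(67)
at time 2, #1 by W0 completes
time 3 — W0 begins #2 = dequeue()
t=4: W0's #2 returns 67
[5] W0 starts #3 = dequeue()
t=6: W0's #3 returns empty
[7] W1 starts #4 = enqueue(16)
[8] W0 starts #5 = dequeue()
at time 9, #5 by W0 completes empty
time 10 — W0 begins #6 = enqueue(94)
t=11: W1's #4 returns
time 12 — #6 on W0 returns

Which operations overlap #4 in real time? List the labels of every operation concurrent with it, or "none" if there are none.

concurrent with #4 ([7,11]): every op whose interval crosses 7..11
#1 [1,2]: before
#2 [3,4]: before
#3 [5,6]: before
#5 [8,9]: concurrent
#6 [10,12]: concurrent

#5, #6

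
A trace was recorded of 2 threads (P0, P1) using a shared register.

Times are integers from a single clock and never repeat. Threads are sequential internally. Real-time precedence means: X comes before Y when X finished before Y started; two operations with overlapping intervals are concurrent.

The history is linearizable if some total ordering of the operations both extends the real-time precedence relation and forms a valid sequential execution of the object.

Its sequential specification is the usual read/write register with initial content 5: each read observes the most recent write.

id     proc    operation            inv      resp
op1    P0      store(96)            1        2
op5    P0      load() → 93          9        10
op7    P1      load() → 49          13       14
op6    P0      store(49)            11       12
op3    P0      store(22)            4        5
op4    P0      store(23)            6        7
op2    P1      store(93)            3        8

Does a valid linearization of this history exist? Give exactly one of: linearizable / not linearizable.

linearizable

witness order: op1, op3, op4, op2, op5, op6, op7
step 1: op1 store(96) — value 96
step 2: op3 store(22) — value 22
step 3: op4 store(23) — value 23
step 4: op2 store(93) — value 93
step 5: op5 load() → 93 — value 93
step 6: op6 store(49) — value 49
step 7: op7 load() → 49 — value 49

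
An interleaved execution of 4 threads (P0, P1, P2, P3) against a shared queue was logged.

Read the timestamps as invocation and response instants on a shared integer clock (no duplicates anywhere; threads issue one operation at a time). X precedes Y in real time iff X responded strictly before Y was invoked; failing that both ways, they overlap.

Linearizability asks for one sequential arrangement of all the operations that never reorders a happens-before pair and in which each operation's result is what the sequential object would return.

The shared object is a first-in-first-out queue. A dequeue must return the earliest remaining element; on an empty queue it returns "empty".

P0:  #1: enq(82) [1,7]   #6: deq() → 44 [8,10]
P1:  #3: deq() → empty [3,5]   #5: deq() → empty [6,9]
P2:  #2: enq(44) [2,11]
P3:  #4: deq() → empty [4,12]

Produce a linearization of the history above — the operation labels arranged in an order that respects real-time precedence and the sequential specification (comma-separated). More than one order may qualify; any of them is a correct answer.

#3, #4, #5, #2, #1, #6

after step 1 (#3 deq() → empty): queue <>
after step 2 (#4 deq() → empty): queue <>
after step 3 (#5 deq() → empty): queue <>
after step 4 (#2 enq(44)): queue <44>
after step 5 (#1 enq(82)): queue <44,82>
after step 6 (#6 deq() → 44): queue <82>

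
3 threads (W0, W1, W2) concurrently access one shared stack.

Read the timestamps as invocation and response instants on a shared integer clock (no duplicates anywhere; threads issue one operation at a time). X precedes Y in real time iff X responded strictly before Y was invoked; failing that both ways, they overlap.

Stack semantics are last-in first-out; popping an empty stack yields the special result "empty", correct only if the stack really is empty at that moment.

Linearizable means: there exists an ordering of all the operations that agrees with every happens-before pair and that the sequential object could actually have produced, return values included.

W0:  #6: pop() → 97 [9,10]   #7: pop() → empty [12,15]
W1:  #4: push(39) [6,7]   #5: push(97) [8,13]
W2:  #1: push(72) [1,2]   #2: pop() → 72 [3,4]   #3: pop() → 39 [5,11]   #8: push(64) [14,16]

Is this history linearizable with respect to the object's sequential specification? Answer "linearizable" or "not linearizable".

witness order: #1, #2, #4, #3, #5, #6, #7, #8
1. #1 push(72), leaving stack <72>
2. #2 pop() → 72, leaving stack <>
3. #4 push(39), leaving stack <39>
4. #3 pop() → 39, leaving stack <>
5. #5 push(97), leaving stack <97>
6. #6 pop() → 97, leaving stack <>
7. #7 pop() → empty, leaving stack <>
8. #8 push(64), leaving stack <64>

linearizable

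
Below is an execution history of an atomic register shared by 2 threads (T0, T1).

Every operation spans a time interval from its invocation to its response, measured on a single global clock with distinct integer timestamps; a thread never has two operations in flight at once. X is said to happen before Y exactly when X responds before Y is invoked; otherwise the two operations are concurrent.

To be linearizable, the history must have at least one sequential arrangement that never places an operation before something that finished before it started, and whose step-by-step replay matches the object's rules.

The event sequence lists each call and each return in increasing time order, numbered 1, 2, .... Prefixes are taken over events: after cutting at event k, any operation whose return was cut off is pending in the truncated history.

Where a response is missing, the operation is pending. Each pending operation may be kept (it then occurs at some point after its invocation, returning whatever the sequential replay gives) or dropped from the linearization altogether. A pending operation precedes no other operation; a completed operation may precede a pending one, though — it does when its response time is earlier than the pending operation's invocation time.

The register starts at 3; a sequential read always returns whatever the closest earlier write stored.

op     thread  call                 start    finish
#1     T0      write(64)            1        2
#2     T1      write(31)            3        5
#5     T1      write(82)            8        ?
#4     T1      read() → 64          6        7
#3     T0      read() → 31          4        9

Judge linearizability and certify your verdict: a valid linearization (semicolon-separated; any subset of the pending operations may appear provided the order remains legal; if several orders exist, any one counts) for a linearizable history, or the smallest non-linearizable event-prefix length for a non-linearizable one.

not linearizable — minimal violating prefix: 7 events

already the first 7 events (up to #4's response at time 7) admit no linearization; the first 6 still do
exactly one order of the 3 completed ops respects real time; the atomic register replay fails
including or dropping the 1 pending operation (#3) in any combination fails
for example #1, #2, #4 (pending dropped) fails at step 3: #4 read() → 64 is not legal there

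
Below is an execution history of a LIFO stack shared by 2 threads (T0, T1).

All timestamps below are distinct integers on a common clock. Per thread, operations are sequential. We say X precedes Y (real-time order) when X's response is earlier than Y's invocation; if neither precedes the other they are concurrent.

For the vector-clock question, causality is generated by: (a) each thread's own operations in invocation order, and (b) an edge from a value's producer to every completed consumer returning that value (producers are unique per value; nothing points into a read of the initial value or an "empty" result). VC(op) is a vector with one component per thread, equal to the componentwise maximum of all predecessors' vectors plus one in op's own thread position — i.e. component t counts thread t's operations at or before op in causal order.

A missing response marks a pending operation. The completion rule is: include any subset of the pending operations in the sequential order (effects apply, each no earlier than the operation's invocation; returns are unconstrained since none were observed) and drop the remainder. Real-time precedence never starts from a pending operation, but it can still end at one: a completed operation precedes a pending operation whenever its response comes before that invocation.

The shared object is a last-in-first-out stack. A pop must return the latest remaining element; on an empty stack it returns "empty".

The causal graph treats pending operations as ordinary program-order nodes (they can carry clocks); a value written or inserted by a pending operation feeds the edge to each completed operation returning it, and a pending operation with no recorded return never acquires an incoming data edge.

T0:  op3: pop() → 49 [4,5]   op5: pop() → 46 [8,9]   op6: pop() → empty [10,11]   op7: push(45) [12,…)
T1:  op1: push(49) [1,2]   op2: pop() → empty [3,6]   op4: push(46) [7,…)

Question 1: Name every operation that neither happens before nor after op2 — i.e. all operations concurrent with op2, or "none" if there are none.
op2 spans [3,6]: anything still running between times 3 and 6 counts as concurrent
op1 [1,2]: before
op3 [4,5]: concurrent
op4 [7,…): after
op5 [8,9]: after
op6 [10,11]: after
op7 [12,…): after

op3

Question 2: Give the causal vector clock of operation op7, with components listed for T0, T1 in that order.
invoked at 1, op1 has no predecessors; its own T1 bump gives (0, 1)
from VC(op1)=(0, 1), op2 (invoked 3) maxes components and bumps T1 → (0, 2)
from VC(op1)=(0, 1), op3 (invoked 4) maxes components and bumps T0 → (1, 1)
from VC(op2)=(0, 2), op4 (invoked 7) maxes components and bumps T1 → (0, 3)
from VC(op3)=(1, 1), VC(op4)=(0, 3), op5 (invoked 8) maxes components and bumps T0 → (2, 3)
from VC(op5)=(2, 3), op6 (invoked 10) maxes components and bumps T0 → (3, 3)
from VC(op6)=(3, 3), op7 (invoked 12) maxes components and bumps T0 → (4, 3)
target: VC(op7) = (4, 3)

(4, 3)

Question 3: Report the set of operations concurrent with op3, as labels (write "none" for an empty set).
op3 spans [4,5]; an op avoiding the whole window 4..5 is ordered, any other is concurrent
op1 [1,2]: before
op2 [3,6]: concurrent
op4 [7,…): after
op5 [8,9]: after
op6 [10,11]: after
op7 [12,…): after

op2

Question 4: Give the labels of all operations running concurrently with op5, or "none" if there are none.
concurrent with op5 ([8,9]): every op whose interval crosses 8..9
op1 [1,2]: before
op2 [3,6]: before
op3 [4,5]: before
op4 [7,…): concurrent
op6 [10,11]: after
op7 [12,…): after

op4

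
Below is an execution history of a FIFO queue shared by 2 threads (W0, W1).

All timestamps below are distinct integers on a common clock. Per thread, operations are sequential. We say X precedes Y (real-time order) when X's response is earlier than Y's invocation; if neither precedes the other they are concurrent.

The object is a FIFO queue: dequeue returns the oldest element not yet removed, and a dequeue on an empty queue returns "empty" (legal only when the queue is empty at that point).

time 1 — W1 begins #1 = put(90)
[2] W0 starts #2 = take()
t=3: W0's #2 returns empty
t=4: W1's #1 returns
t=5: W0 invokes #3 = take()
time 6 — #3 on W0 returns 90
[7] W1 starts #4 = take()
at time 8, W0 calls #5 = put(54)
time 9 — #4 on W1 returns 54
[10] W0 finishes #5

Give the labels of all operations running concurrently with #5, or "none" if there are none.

#5 runs from 8 to 10; window-overlapping ops are concurrent
#1 [1,4]: before
#2 [2,3]: before
#3 [5,6]: before
#4 [7,9]: concurrent

#4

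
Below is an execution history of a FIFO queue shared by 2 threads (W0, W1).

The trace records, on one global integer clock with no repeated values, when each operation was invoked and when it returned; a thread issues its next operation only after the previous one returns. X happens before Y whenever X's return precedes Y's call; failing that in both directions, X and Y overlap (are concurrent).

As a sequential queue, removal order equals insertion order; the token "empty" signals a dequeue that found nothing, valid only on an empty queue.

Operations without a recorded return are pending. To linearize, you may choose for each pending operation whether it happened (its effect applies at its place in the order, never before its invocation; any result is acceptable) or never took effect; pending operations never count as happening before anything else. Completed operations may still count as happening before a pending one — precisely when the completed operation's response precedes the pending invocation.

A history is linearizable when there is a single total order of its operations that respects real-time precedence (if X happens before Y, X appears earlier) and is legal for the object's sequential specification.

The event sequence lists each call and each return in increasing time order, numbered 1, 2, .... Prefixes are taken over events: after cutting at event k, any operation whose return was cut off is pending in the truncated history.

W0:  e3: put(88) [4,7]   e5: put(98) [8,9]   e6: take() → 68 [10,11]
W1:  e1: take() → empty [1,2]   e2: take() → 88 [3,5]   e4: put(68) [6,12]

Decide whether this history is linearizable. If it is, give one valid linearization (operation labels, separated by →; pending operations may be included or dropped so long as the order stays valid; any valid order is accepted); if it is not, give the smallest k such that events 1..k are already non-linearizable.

1. e1 take() → empty, leaving queue <>
2. e3 put(88), leaving queue <88>
3. e2 take() → 88, leaving queue <>
4. e4 put(68), leaving queue <68>
5. e5 put(98), leaving queue <68,98>
6. e6 take() → 68, leaving queue <98>

linearizable — witness: e1 → e3 → e2 → e4 → e5 → e6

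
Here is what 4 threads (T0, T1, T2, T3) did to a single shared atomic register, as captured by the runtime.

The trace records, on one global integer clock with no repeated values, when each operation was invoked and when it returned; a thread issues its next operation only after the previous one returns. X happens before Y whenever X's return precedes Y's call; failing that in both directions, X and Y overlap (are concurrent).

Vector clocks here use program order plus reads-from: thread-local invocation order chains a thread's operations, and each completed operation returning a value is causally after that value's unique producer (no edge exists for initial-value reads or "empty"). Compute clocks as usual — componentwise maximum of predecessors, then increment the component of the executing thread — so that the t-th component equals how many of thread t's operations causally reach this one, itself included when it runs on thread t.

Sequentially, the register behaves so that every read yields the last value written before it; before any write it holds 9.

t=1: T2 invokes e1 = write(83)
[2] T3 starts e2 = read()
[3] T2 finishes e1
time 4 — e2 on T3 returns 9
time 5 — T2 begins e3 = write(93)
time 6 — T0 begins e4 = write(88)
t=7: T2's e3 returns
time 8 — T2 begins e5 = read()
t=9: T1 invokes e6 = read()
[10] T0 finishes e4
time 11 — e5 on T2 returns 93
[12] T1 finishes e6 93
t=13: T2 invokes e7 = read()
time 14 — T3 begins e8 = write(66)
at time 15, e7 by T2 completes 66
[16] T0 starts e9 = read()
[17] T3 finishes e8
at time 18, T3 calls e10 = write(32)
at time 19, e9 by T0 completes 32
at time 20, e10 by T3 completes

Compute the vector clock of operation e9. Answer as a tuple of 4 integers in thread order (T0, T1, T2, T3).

root op e2, invoked 2: fresh clock plus T3's own tick → (0, 0, 0, 1)
root op e1, invoked 1: fresh clock plus T2's own tick → (0, 0, 1, 0)
root op e4, invoked 6: fresh clock plus T0's own tick → (1, 0, 0, 0)
e8, invoked 14, takes VC(e2)=(0, 0, 0, 1) under max, adds 1 for T3 → (0, 0, 0, 2)
e3, invoked 5, takes VC(e1)=(0, 0, 1, 0) under max, adds 1 for T2 → (0, 0, 2, 0)
e10, invoked 18, takes VC(e8)=(0, 0, 0, 2) under max, adds 1 for T3 → (0, 0, 0, 3)
e5, invoked 8, takes VC(e3)=(0, 0, 2, 0) under max, adds 1 for T2 → (0, 0, 3, 0)
e6, invoked 9, takes VC(e3)=(0, 0, 2, 0) under max, adds 1 for T1 → (0, 1, 2, 0)
e9, invoked 16, takes VC(e4)=(1, 0, 0, 0), VC(e10)=(0, 0, 0, 3) under max, adds 1 for T0 → (2, 0, 0, 3)
e7, invoked 13, takes VC(e5)=(0, 0, 3, 0), VC(e8)=(0, 0, 0, 2) under max, adds 1 for T2 → (0, 0, 4, 2)
target: VC(e9) = (2, 0, 0, 3)

(2, 0, 0, 3)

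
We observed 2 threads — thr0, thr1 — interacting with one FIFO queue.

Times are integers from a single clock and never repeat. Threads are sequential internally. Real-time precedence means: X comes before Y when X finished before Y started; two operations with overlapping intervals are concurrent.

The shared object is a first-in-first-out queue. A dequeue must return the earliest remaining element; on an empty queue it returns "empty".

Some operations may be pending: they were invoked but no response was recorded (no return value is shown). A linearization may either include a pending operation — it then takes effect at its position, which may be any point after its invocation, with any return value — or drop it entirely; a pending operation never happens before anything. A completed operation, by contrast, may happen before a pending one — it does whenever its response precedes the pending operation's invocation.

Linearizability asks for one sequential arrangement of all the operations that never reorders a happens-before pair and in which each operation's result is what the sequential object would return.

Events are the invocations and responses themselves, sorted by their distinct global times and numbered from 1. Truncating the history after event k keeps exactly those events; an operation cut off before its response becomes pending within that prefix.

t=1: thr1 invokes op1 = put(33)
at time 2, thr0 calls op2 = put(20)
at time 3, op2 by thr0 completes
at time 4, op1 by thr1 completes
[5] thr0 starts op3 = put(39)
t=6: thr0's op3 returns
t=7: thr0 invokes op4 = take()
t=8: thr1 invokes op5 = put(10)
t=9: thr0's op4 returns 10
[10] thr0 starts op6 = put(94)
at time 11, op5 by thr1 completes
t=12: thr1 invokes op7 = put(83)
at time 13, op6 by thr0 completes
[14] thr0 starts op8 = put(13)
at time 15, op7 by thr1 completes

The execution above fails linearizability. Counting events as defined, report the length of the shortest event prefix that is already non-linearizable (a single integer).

one valid order for events 1..8 is op1, op2, op3:
after step 1 (op1 put(33)): queue <33>
after step 2 (op2 put(20)): queue <33,20>
after step 3 (op3 put(39)): queue <33,20,39>
once event 9 joins (op4's response, time 9), exhaustive search finds no witness
include/drop combinations of the 1 pending operation (op5) were all tried; none helps
e.g. op1, op2, op3, op4 (pending dropped): illegal at step 4, since op4 take() → 10 cannot apply there
e.g. op2, op1, op3, op4 (pending dropped): illegal at step 4, since op4 take() → 10 cannot apply there

9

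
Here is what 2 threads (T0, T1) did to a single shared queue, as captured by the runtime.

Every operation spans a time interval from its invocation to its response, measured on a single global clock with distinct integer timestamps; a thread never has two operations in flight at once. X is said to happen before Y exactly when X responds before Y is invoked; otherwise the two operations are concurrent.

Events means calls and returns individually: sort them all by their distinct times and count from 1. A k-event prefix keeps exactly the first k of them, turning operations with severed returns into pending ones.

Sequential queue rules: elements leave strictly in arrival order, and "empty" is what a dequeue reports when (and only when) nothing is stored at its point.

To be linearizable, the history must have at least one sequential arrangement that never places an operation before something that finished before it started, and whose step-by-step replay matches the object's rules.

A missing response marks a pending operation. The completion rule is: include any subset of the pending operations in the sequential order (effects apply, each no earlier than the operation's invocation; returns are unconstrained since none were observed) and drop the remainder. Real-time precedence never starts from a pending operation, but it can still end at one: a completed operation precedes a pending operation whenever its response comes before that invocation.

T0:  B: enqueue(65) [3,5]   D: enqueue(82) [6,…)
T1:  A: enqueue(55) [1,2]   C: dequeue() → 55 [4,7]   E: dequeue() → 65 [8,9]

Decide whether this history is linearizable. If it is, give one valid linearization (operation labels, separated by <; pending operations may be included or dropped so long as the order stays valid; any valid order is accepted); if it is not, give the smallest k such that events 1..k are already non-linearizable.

linearizable — witness: A < B < C < D < E

after step 1 (A enqueue(55)): queue <55>
after step 2 (B enqueue(65)): queue <55,65>
after step 3 (C dequeue() → 55): queue <65>
after step 4 (D enqueue(82) (pending, included)): queue <65,82>
after step 5 (E dequeue() → 65): queue <82>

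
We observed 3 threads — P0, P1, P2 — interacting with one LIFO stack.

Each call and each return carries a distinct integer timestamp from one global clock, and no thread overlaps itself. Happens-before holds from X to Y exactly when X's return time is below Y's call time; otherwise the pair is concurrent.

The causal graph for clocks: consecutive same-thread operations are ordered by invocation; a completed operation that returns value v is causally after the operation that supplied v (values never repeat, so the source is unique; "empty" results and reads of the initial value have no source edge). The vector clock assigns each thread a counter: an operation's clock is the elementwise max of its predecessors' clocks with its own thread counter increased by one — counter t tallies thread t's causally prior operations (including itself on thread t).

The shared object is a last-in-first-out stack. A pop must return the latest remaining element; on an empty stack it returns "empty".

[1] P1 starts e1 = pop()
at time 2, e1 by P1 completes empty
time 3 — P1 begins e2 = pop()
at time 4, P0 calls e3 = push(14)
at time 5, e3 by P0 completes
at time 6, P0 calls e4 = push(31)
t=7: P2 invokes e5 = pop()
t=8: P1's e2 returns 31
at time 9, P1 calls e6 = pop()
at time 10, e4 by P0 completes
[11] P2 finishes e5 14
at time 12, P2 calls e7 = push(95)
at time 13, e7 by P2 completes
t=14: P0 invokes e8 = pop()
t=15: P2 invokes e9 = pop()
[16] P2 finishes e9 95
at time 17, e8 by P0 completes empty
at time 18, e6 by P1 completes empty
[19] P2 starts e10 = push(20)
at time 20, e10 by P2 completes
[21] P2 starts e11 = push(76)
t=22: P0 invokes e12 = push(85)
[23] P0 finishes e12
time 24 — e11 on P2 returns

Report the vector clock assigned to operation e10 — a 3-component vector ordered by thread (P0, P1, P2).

VC(e1, invoked at 1): no causal predecessors; +1 on P1 → (0, 1, 0)
VC(e3, invoked at 4): no causal predecessors; +1 on P0 → (1, 0, 0)
e5 (invocation 7): componentwise max over VC(e3)=(1, 0, 0), +1 at P2, giving (1, 0, 1)
e4 (invocation 6): componentwise max over VC(e3)=(1, 0, 0), +1 at P0, giving (2, 0, 0)
e7 (invocation 12): componentwise max over VC(e5)=(1, 0, 1), +1 at P2, giving (1, 0, 2)
e8 (invocation 14): componentwise max over VC(e4)=(2, 0, 0), +1 at P0, giving (3, 0, 0)
e9 (invocation 15): componentwise max over VC(e7)=(1, 0, 2), +1 at P2, giving (1, 0, 3)
e2 (invocation 3): componentwise max over VC(e1)=(0, 1, 0), VC(e4)=(2, 0, 0), +1 at P1, giving (2, 2, 0)
e12 (invocation 22): componentwise max over VC(e8)=(3, 0, 0), +1 at P0, giving (4, 0, 0)
e10 (invocation 19): componentwise max over VC(e9)=(1, 0, 3), +1 at P2, giving (1, 0, 4)
e6 (invocation 9): componentwise max over VC(e2)=(2, 2, 0), +1 at P1, giving (2, 3, 0)
e11 (invocation 21): componentwise max over VC(e10)=(1, 0, 4), +1 at P2, giving (1, 0, 5)
target: VC(e10) = (1, 0, 4)

(1, 0, 4)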